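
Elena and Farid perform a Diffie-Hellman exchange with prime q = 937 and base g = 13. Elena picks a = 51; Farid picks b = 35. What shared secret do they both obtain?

Farid sends B = g^b mod q = 13^35 mod 937.
13^1 ≡ 13 (mod 937)
13^2 = (13^1)^2 ≡ 13^2 = 169 ≡ 169 (mod 937)
13^4 = (13^2)^2 ≡ 169^2 = 28561 ≡ 451 (mod 937)
13^8 = (13^4)^2 ≡ 451^2 = 203401 ≡ 72 (mod 937)
13^16 = (13^8)^2 ≡ 72^2 = 5184 ≡ 499 (mod 937)
13^32 = (13^16)^2 ≡ 499^2 = 249001 ≡ 696 (mod 937)
13^35 = 13^32 · 13^2 · 13^1 ≡ 696 · 169 · 13 ≡ 865 (mod 937).
So B = 865. Elena then computes K = B^a mod q = 865^51 mod 937.
865^1 ≡ 865 (mod 937)
865^2 = (865^1)^2 ≡ 865^2 = 748225 ≡ 499 (mod 937)
865^4 = (865^2)^2 ≡ 499^2 = 249001 ≡ 696 (mod 937)
865^8 = (865^4)^2 ≡ 696^2 = 484416 ≡ 924 (mod 937)
865^16 = (865^8)^2 ≡ 924^2 = 853776 ≡ 169 (mod 937)
865^32 = (865^16)^2 ≡ 169^2 = 28561 ≡ 451 (mod 937)
865^51 = 865^32 · 865^16 · 865^2 · 865^1 ≡ 451 · 169 · 499 · 865 ≡ 323 (mod 937).

323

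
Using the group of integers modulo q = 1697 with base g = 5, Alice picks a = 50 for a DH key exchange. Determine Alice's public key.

991

Public value = 5^50 mod 1697.
5^1 ≡ 5 (mod 1697)
5^2 = (5^1)^2 ≡ 5^2 = 25 ≡ 25 (mod 1697)
5^4 = (5^2)^2 ≡ 25^2 = 625 ≡ 625 (mod 1697)
5^8 = (5^4)^2 ≡ 625^2 = 390625 ≡ 315 (mod 1697)
5^16 = (5^8)^2 ≡ 315^2 = 99225 ≡ 799 (mod 1697)
5^32 = (5^16)^2 ≡ 799^2 = 638401 ≡ 329 (mod 1697)
5^50 = 5^32 · 5^16 · 5^2 ≡ 329 · 799 · 25 ≡ 991 (mod 1697).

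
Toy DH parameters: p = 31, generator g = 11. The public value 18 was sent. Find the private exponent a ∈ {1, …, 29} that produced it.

22

Try successive powers of 11 modulo 31:
11^1 ≡ 11
11^2 ≡ 28
11^3 ≡ 29
11^4 ≡ 9
11^5 ≡ 6
11^6 ≡ 4
11^7 ≡ 13
11^8 ≡ 19
11^9 ≡ 23
11^10 ≡ 5
11^11 ≡ 24
11^12 ≡ 16
11^13 ≡ 21
11^14 ≡ 14
11^15 ≡ 30
11^16 ≡ 20
11^17 ≡ 3
11^18 ≡ 2
11^19 ≡ 22
11^20 ≡ 25
11^21 ≡ 27
11^22 ≡ 18
Found: a = 22.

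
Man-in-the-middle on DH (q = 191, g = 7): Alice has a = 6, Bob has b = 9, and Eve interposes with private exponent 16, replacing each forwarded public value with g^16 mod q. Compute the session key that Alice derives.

184

Alice receives Eve's public value M = 7^16 mod 191 instead of the honest one.
7^1 ≡ 7 (mod 191)
7^2 = (7^1)^2 ≡ 7^2 = 49 ≡ 49 (mod 191)
7^4 = (7^2)^2 ≡ 49^2 = 2401 ≡ 109 (mod 191)
7^8 = (7^4)^2 ≡ 109^2 = 11881 ≡ 39 (mod 191)
7^16 = (7^8)^2 ≡ 39^2 = 1521 ≡ 184 (mod 191)
So M = 184. Alice computes K = M^6 mod 191.
184^1 ≡ 184 (mod 191)
184^2 = (184^1)^2 ≡ 184^2 = 33856 ≡ 49 (mod 191)
184^4 = (184^2)^2 ≡ 49^2 = 2401 ≡ 109 (mod 191)
184^6 = 184^4 · 184^2 ≡ 109 · 49 ≡ 184 (mod 191).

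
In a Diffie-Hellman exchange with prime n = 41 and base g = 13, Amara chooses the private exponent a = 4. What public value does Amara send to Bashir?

25

Public value = 13^4 (mod 41).
13^1 ≡ 13 (mod 41)
13^2 = (13^1)^2 ≡ 13^2 = 169 ≡ 5 (mod 41)
13^4 = (13^2)^2 ≡ 5^2 = 25 ≡ 25 (mod 41)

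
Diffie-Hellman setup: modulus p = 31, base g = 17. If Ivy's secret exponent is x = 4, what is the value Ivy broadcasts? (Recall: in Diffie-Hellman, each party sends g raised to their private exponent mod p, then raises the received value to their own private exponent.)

Public value = 17^4 mod 31.
17^1 ≡ 17 (mod 31)
17^2 = (17^1)^2 ≡ 17^2 = 289 ≡ 10 (mod 31)
17^4 = (17^2)^2 ≡ 10^2 = 100 ≡ 7 (mod 31)

7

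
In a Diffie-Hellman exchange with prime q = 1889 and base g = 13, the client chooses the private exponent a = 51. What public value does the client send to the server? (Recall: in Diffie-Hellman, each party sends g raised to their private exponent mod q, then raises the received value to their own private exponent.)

1853

Public value = 13^51 mod 1889.
13^1 ≡ 13 (mod 1889)
13^2 = (13^1)^2 ≡ 13^2 = 169 ≡ 169 (mod 1889)
13^4 = (13^2)^2 ≡ 169^2 = 28561 ≡ 226 (mod 1889)
13^8 = (13^4)^2 ≡ 226^2 = 51076 ≡ 73 (mod 1889)
13^16 = (13^8)^2 ≡ 73^2 = 5329 ≡ 1551 (mod 1889)
13^32 = (13^16)^2 ≡ 1551^2 = 2405601 ≡ 904 (mod 1889)
13^51 = 13^32 · 13^16 · 13^2 · 13^1 ≡ 904 · 1551 · 169 · 13 ≡ 1853 (mod 1889).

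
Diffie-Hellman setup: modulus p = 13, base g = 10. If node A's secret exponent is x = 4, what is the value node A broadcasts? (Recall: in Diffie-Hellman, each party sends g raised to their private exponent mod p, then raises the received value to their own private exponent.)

3

Public value = 10^4 mod 13.
10^1 ≡ 10 (mod 13)
10^2 = (10^1)^2 ≡ 10^2 = 100 ≡ 9 (mod 13)
10^4 = (10^2)^2 ≡ 9^2 = 81 ≡ 3 (mod 13)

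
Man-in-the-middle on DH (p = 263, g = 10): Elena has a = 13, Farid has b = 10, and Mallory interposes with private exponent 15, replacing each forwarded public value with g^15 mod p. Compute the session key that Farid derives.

Farid receives Mallory's public value M = 10^15 mod 263 instead of the honest one.
10^1 ≡ 10 (mod 263)
10^2 = (10^1)^2 ≡ 10^2 = 100 ≡ 100 (mod 263)
10^4 = (10^2)^2 ≡ 100^2 = 10000 ≡ 6 (mod 263)
10^8 = (10^4)^2 ≡ 6^2 = 36 ≡ 36 (mod 263)
10^15 = 10^8 · 10^4 · 10^2 · 10^1 ≡ 36 · 6 · 100 · 10 ≡ 77 (mod 263).
So M = 77. Farid computes K = M^10 mod 263.
77^1 ≡ 77 (mod 263)
77^2 = (77^1)^2 ≡ 77^2 = 5929 ≡ 143 (mod 263)
77^4 = (77^2)^2 ≡ 143^2 = 20449 ≡ 198 (mod 263)
77^8 = (77^4)^2 ≡ 198^2 = 39204 ≡ 17 (mod 263)
77^10 = 77^8 · 77^2 ≡ 17 · 143 ≡ 64 (mod 263).

64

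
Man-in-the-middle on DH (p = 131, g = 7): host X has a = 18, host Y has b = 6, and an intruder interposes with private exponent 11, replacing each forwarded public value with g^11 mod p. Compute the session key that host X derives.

81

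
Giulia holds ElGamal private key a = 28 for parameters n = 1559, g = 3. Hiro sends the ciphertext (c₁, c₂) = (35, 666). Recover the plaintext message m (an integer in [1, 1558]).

Shared mask s = c₁^a mod n = 35^28 mod 1559.
35^1 ≡ 35 (mod 1559)
35^2 = (35^1)^2 ≡ 35^2 = 1225 ≡ 1225 (mod 1559)
35^4 = (35^2)^2 ≡ 1225^2 = 1500625 ≡ 867 (mod 1559)
35^8 = (35^4)^2 ≡ 867^2 = 751689 ≡ 251 (mod 1559)
35^16 = (35^8)^2 ≡ 251^2 = 63001 ≡ 641 (mod 1559)
35^28 = 35^16 · 35^8 · 35^4 ≡ 641 · 251 · 867 ≡ 972 (mod 1559).
So s = 972; s⁻¹ ≡ 656 (mod 1559).
m = c₂ · s⁻¹ mod 1559 = 666 · 656 mod 1559 = 376.

376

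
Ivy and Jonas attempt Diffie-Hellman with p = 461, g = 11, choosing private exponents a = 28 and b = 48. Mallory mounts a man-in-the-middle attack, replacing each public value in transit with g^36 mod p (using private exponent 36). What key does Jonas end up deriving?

191

Jonas receives Mallory's public value M = 11^36 mod 461 instead of the honest one.
11^1 ≡ 11 (mod 461)
11^2 = (11^1)^2 ≡ 11^2 = 121 ≡ 121 (mod 461)
11^4 = (11^2)^2 ≡ 121^2 = 14641 ≡ 350 (mod 461)
11^8 = (11^4)^2 ≡ 350^2 = 122500 ≡ 335 (mod 461)
11^16 = (11^8)^2 ≡ 335^2 = 112225 ≡ 202 (mod 461)
11^32 = (11^16)^2 ≡ 202^2 = 40804 ≡ 236 (mod 461)
11^36 = 11^32 · 11^4 ≡ 236 · 350 ≡ 81 (mod 461).
So M = 81. Jonas computes K = M^48 mod 461.
81^1 ≡ 81 (mod 461)
81^2 = (81^1)^2 ≡ 81^2 = 6561 ≡ 107 (mod 461)
81^4 = (81^2)^2 ≡ 107^2 = 11449 ≡ 385 (mod 461)
81^8 = (81^4)^2 ≡ 385^2 = 148225 ≡ 244 (mod 461)
81^16 = (81^8)^2 ≡ 244^2 = 59536 ≡ 67 (mod 461)
81^32 = (81^16)^2 ≡ 67^2 = 4489 ≡ 340 (mod 461)
81^48 = 81^32 · 81^16 ≡ 340 · 67 ≡ 191 (mod 461).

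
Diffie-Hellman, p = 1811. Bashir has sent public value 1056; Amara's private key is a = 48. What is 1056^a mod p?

Shared key K = 1056^48 mod 1811.
1056^1 ≡ 1056 (mod 1811)
1056^2 = (1056^1)^2 ≡ 1056^2 = 1115136 ≡ 1371 (mod 1811)
1056^4 = (1056^2)^2 ≡ 1371^2 = 1879641 ≡ 1634 (mod 1811)
1056^8 = (1056^4)^2 ≡ 1634^2 = 2669956 ≡ 542 (mod 1811)
1056^16 = (1056^8)^2 ≡ 542^2 = 293764 ≡ 382 (mod 1811)
1056^32 = (1056^16)^2 ≡ 382^2 = 145924 ≡ 1044 (mod 1811)
1056^48 = 1056^32 · 1056^16 ≡ 1044 · 382 ≡ 388 (mod 1811).

388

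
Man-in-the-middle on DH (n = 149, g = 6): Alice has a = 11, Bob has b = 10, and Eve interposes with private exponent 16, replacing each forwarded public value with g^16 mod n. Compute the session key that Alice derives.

Alice receives Eve's public value M = 6^16 mod 149 instead of the honest one.
6^1 ≡ 6 (mod 149)
6^2 = (6^1)^2 ≡ 6^2 = 36 ≡ 36 (mod 149)
6^4 = (6^2)^2 ≡ 36^2 = 1296 ≡ 104 (mod 149)
6^8 = (6^4)^2 ≡ 104^2 = 10816 ≡ 88 (mod 149)
6^16 = (6^8)^2 ≡ 88^2 = 7744 ≡ 145 (mod 149)
So M = 145. Alice computes K = M^11 mod 149.
145^1 ≡ 145 (mod 149)
145^2 = (145^1)^2 ≡ 145^2 = 21025 ≡ 16 (mod 149)
145^4 = (145^2)^2 ≡ 16^2 = 256 ≡ 107 (mod 149)
145^8 = (145^4)^2 ≡ 107^2 = 11449 ≡ 125 (mod 149)
145^11 = 145^8 · 145^2 · 145^1 ≡ 125 · 16 · 145 ≡ 46 (mod 149).

46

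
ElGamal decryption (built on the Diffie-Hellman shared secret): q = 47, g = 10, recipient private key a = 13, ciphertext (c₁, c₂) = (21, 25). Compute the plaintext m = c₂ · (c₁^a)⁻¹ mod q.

17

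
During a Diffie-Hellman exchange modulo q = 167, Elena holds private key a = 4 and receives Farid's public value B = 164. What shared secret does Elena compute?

Shared key K = 164^4 mod 167.
164^1 ≡ 164 (mod 167)
164^2 = (164^1)^2 ≡ 164^2 = 26896 ≡ 9 (mod 167)
164^4 = (164^2)^2 ≡ 9^2 = 81 ≡ 81 (mod 167)

81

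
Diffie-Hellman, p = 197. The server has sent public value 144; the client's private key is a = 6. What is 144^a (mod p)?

70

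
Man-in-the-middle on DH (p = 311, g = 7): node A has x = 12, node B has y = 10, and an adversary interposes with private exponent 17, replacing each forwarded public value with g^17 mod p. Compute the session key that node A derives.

18

Node A receives an adversary's public value M = 7^17 mod 311 instead of the honest one.
7^1 ≡ 7 (mod 311)
7^2 = (7^1)^2 ≡ 7^2 = 49 ≡ 49 (mod 311)
7^4 = (7^2)^2 ≡ 49^2 = 2401 ≡ 224 (mod 311)
7^8 = (7^4)^2 ≡ 224^2 = 50176 ≡ 105 (mod 311)
7^16 = (7^8)^2 ≡ 105^2 = 11025 ≡ 140 (mod 311)
7^17 = 7^16 · 7^1 ≡ 140 · 7 ≡ 47 (mod 311).
So M = 47. Node A computes K = M^12 mod 311.
47^1 ≡ 47 (mod 311)
47^2 = (47^1)^2 ≡ 47^2 = 2209 ≡ 32 (mod 311)
47^4 = (47^2)^2 ≡ 32^2 = 1024 ≡ 91 (mod 311)
47^8 = (47^4)^2 ≡ 91^2 = 8281 ≡ 195 (mod 311)
47^12 = 47^8 · 47^4 ≡ 195 · 91 ≡ 18 (mod 311).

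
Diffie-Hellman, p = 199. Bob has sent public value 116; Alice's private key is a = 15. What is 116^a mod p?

62

Shared key K = 116^15 mod 199.
116^1 ≡ 116 (mod 199)
116^2 = (116^1)^2 ≡ 116^2 = 13456 ≡ 123 (mod 199)
116^4 = (116^2)^2 ≡ 123^2 = 15129 ≡ 5 (mod 199)
116^8 = (116^4)^2 ≡ 5^2 = 25 ≡ 25 (mod 199)
116^15 = 116^8 · 116^4 · 116^2 · 116^1 ≡ 25 · 5 · 123 · 116 ≡ 62 (mod 199).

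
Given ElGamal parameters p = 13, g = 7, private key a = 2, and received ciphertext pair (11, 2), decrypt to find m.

7

Shared mask s = c₁^a mod p = 11^2 mod 13.
11^1 ≡ 11 (mod 13)
11^2 = (11^1)^2 ≡ 11^2 = 121 ≡ 4 (mod 13)
So s = 4; s⁻¹ ≡ 10 (mod 13).
m = c₂ · s⁻¹ mod 13 = 2 · 10 mod 13 = 7.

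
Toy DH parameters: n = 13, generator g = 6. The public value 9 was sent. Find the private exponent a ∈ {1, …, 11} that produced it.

Try successive powers of 6 modulo 13:
6^1 ≡ 6
6^2 ≡ 10
6^3 ≡ 8
6^4 ≡ 9
Found: a = 4.

4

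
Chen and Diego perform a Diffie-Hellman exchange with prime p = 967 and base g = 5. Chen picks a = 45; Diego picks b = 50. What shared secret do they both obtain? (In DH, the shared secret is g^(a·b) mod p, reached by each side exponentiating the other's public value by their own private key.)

Diego sends B = g^b mod p = 5^50 mod 967.
5^1 ≡ 5 (mod 967)
5^2 = (5^1)^2 ≡ 5^2 = 25 ≡ 25 (mod 967)
5^4 = (5^2)^2 ≡ 25^2 = 625 ≡ 625 (mod 967)
5^8 = (5^4)^2 ≡ 625^2 = 390625 ≡ 924 (mod 967)
5^16 = (5^8)^2 ≡ 924^2 = 853776 ≡ 882 (mod 967)
5^32 = (5^16)^2 ≡ 882^2 = 777924 ≡ 456 (mod 967)
5^50 = 5^32 · 5^16 · 5^2 ≡ 456 · 882 · 25 ≡ 901 (mod 967).
So B = 901. Chen then computes K = B^a mod p = 901^45 mod 967.
901^1 ≡ 901 (mod 967)
901^2 = (901^1)^2 ≡ 901^2 = 811801 ≡ 488 (mod 967)
901^4 = (901^2)^2 ≡ 488^2 = 238144 ≡ 262 (mod 967)
901^8 = (901^4)^2 ≡ 262^2 = 68644 ≡ 954 (mod 967)
901^16 = (901^8)^2 ≡ 954^2 = 910116 ≡ 169 (mod 967)
901^32 = (901^16)^2 ≡ 169^2 = 28561 ≡ 518 (mod 967)
901^45 = 901^32 · 901^8 · 901^4 · 901^1 ≡ 518 · 954 · 262 · 901 ≡ 122 (mod 967).

122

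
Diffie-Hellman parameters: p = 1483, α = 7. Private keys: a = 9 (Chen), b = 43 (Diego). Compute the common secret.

Chen sends A = α^a mod p = 7^9 mod 1483.
7^1 ≡ 7 (mod 1483)
7^2 = (7^1)^2 ≡ 7^2 = 49 ≡ 49 (mod 1483)
7^4 = (7^2)^2 ≡ 49^2 = 2401 ≡ 918 (mod 1483)
7^8 = (7^4)^2 ≡ 918^2 = 842724 ≡ 380 (mod 1483)
7^9 = 7^8 · 7^1 ≡ 380 · 7 ≡ 1177 (mod 1483).
So A = 1177. Diego then computes K = A^b mod p = 1177^43 mod 1483.
1177^1 ≡ 1177 (mod 1483)
1177^2 = (1177^1)^2 ≡ 1177^2 = 1385329 ≡ 207 (mod 1483)
1177^4 = (1177^2)^2 ≡ 207^2 = 42849 ≡ 1325 (mod 1483)
1177^8 = (1177^4)^2 ≡ 1325^2 = 1755625 ≡ 1236 (mod 1483)
1177^16 = (1177^8)^2 ≡ 1236^2 = 1527696 ≡ 206 (mod 1483)
1177^32 = (1177^16)^2 ≡ 206^2 = 42436 ≡ 912 (mod 1483)
1177^43 = 1177^32 · 1177^8 · 1177^2 · 1177^1 ≡ 912 · 1236 · 207 · 1177 ≡ 1135 (mod 1483).

1135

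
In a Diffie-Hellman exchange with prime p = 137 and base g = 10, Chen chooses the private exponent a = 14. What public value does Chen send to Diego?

37

Public value = 10^14 mod 137.
10^1 ≡ 10 (mod 137)
10^2 = (10^1)^2 ≡ 10^2 = 100 ≡ 100 (mod 137)
10^4 = (10^2)^2 ≡ 100^2 = 10000 ≡ 136 (mod 137)
10^8 = (10^4)^2 ≡ 136^2 = 18496 ≡ 1 (mod 137)
10^14 = 10^8 · 10^4 · 10^2 ≡ 1 · 136 · 100 ≡ 37 (mod 137).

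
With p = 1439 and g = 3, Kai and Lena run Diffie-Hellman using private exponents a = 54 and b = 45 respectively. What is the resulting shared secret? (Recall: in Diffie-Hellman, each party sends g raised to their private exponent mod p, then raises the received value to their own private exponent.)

376

Kai sends A = g^a mod p = 3^54 mod 1439.
3^1 ≡ 3 (mod 1439)
3^2 = (3^1)^2 ≡ 3^2 = 9 ≡ 9 (mod 1439)
3^4 = (3^2)^2 ≡ 9^2 = 81 ≡ 81 (mod 1439)
3^8 = (3^4)^2 ≡ 81^2 = 6561 ≡ 805 (mod 1439)
3^16 = (3^8)^2 ≡ 805^2 = 648025 ≡ 475 (mod 1439)
3^32 = (3^16)^2 ≡ 475^2 = 225625 ≡ 1141 (mod 1439)
3^54 = 3^32 · 3^16 · 3^4 · 3^2 ≡ 1141 · 475 · 81 · 9 ≡ 740 (mod 1439).
So A = 740. Lena then computes K = A^b mod p = 740^45 mod 1439.
740^1 ≡ 740 (mod 1439)
740^2 = (740^1)^2 ≡ 740^2 = 547600 ≡ 780 (mod 1439)
740^4 = (740^2)^2 ≡ 780^2 = 608400 ≡ 1142 (mod 1439)
740^8 = (740^4)^2 ≡ 1142^2 = 1304164 ≡ 430 (mod 1439)
740^16 = (740^8)^2 ≡ 430^2 = 184900 ≡ 708 (mod 1439)
740^32 = (740^16)^2 ≡ 708^2 = 501264 ≡ 492 (mod 1439)
740^45 = 740^32 · 740^8 · 740^4 · 740^1 ≡ 492 · 430 · 1142 · 740 ≡ 376 (mod 1439).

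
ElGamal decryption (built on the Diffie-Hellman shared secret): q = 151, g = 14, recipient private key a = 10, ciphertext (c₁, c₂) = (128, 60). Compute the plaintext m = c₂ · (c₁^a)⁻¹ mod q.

108

Shared mask s = c₁^a mod q = 128^10 mod 151.
128^1 ≡ 128 (mod 151)
128^2 = (128^1)^2 ≡ 128^2 = 16384 ≡ 76 (mod 151)
128^4 = (128^2)^2 ≡ 76^2 = 5776 ≡ 38 (mod 151)
128^8 = (128^4)^2 ≡ 38^2 = 1444 ≡ 85 (mod 151)
128^10 = 128^8 · 128^2 ≡ 85 · 76 ≡ 118 (mod 151).
So s = 118; s⁻¹ ≡ 32 (mod 151).
m = c₂ · s⁻¹ mod 151 = 60 · 32 mod 151 = 108.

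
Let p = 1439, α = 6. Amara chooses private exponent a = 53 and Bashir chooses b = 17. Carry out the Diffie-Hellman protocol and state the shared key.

812

Amara sends A = α^a mod p = 6^53 mod 1439.
6^1 ≡ 6 (mod 1439)
6^2 = (6^1)^2 ≡ 6^2 = 36 ≡ 36 (mod 1439)
6^4 = (6^2)^2 ≡ 36^2 = 1296 ≡ 1296 (mod 1439)
6^8 = (6^4)^2 ≡ 1296^2 = 1679616 ≡ 303 (mod 1439)
6^16 = (6^8)^2 ≡ 303^2 = 91809 ≡ 1152 (mod 1439)
6^32 = (6^16)^2 ≡ 1152^2 = 1327104 ≡ 346 (mod 1439)
6^53 = 6^32 · 6^16 · 6^4 · 6^1 ≡ 346 · 1152 · 1296 · 6 ≡ 804 (mod 1439).
So A = 804. Bashir then computes K = A^b mod p = 804^17 mod 1439.
804^1 ≡ 804 (mod 1439)
804^2 = (804^1)^2 ≡ 804^2 = 646416 ≡ 305 (mod 1439)
804^4 = (804^2)^2 ≡ 305^2 = 93025 ≡ 929 (mod 1439)
804^8 = (804^4)^2 ≡ 929^2 = 863041 ≡ 1080 (mod 1439)
804^16 = (804^8)^2 ≡ 1080^2 = 1166400 ≡ 810 (mod 1439)
804^17 = 804^16 · 804^1 ≡ 810 · 804 ≡ 812 (mod 1439).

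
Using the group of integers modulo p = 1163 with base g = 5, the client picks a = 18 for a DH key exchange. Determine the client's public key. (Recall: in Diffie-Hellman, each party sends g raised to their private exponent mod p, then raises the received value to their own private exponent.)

668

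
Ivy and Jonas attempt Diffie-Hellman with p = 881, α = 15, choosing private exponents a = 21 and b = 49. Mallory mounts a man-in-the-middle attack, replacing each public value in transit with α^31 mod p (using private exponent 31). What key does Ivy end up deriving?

622

Ivy receives Mallory's public value M = 15^31 mod 881 instead of the honest one.
15^1 ≡ 15 (mod 881)
15^2 = (15^1)^2 ≡ 15^2 = 225 ≡ 225 (mod 881)
15^4 = (15^2)^2 ≡ 225^2 = 50625 ≡ 408 (mod 881)
15^8 = (15^4)^2 ≡ 408^2 = 166464 ≡ 836 (mod 881)
15^16 = (15^8)^2 ≡ 836^2 = 698896 ≡ 263 (mod 881)
15^31 = 15^16 · 15^8 · 15^4 · 15^2 · 15^1 ≡ 263 · 836 · 408 · 225 · 15 ≡ 265 (mod 881).
So M = 265. Ivy computes K = M^21 mod 881.
265^1 ≡ 265 (mod 881)
265^2 = (265^1)^2 ≡ 265^2 = 70225 ≡ 626 (mod 881)
265^4 = (265^2)^2 ≡ 626^2 = 391876 ≡ 712 (mod 881)
265^8 = (265^4)^2 ≡ 712^2 = 506944 ≡ 369 (mod 881)
265^16 = (265^8)^2 ≡ 369^2 = 136161 ≡ 487 (mod 881)
265^21 = 265^16 · 265^4 · 265^1 ≡ 487 · 712 · 265 ≡ 622 (mod 881).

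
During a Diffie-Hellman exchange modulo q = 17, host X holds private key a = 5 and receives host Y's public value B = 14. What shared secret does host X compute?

Shared key K = 14^5 mod 17.
14^1 ≡ 14 (mod 17)
14^2 = (14^1)^2 ≡ 14^2 = 196 ≡ 9 (mod 17)
14^4 = (14^2)^2 ≡ 9^2 = 81 ≡ 13 (mod 17)
14^5 = 14^4 · 14^1 ≡ 13 · 14 ≡ 12 (mod 17).

12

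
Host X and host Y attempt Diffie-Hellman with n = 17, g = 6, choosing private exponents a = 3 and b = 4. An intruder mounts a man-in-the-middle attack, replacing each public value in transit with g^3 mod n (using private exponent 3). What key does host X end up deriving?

11

Host X receives an intruder's public value M = 6^3 mod 17 instead of the honest one.
6^1 ≡ 6 (mod 17)
6^2 = (6^1)^2 ≡ 6^2 = 36 ≡ 2 (mod 17)
6^3 = 6^2 · 6^1 ≡ 2 · 6 ≡ 12 (mod 17).
So M = 12. Host X computes K = M^3 mod 17.
12^1 ≡ 12 (mod 17)
12^2 = (12^1)^2 ≡ 12^2 = 144 ≡ 8 (mod 17)
12^3 = 12^2 · 12^1 ≡ 8 · 12 ≡ 11 (mod 17).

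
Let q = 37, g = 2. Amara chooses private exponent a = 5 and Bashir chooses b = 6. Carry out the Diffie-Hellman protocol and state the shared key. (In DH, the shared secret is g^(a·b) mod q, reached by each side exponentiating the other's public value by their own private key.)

Bashir sends B = g^b mod q = 2^6 mod 37.
2^1 ≡ 2 (mod 37)
2^2 = (2^1)^2 ≡ 2^2 = 4 ≡ 4 (mod 37)
2^4 = (2^2)^2 ≡ 4^2 = 16 ≡ 16 (mod 37)
2^6 = 2^4 · 2^2 ≡ 16 · 4 ≡ 27 (mod 37).
So B = 27. Amara then computes K = B^a mod q = 27^5 mod 37.
27^1 ≡ 27 (mod 37)
27^2 = (27^1)^2 ≡ 27^2 = 729 ≡ 26 (mod 37)
27^4 = (27^2)^2 ≡ 26^2 = 676 ≡ 10 (mod 37)
27^5 = 27^4 · 27^1 ≡ 10 · 27 ≡ 11 (mod 37).

11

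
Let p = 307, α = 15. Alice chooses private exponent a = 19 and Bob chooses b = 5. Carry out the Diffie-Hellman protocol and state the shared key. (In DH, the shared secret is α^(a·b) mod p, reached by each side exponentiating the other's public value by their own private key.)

Bob sends B = α^b mod p = 15^5 mod 307.
15^1 ≡ 15 (mod 307)
15^2 = (15^1)^2 ≡ 15^2 = 225 ≡ 225 (mod 307)
15^4 = (15^2)^2 ≡ 225^2 = 50625 ≡ 277 (mod 307)
15^5 = 15^4 · 15^1 ≡ 277 · 15 ≡ 164 (mod 307).
So B = 164. Alice then computes K = B^a mod p = 164^19 mod 307.
164^1 ≡ 164 (mod 307)
164^2 = (164^1)^2 ≡ 164^2 = 26896 ≡ 187 (mod 307)
164^4 = (164^2)^2 ≡ 187^2 = 34969 ≡ 278 (mod 307)
164^8 = (164^4)^2 ≡ 278^2 = 77284 ≡ 227 (mod 307)
164^16 = (164^8)^2 ≡ 227^2 = 51529 ≡ 260 (mod 307)
164^19 = 164^16 · 164^2 · 164^1 ≡ 260 · 187 · 164 ≡ 276 (mod 307).

276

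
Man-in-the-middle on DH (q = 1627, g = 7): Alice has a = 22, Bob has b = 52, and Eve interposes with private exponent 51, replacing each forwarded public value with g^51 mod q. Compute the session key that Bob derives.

1145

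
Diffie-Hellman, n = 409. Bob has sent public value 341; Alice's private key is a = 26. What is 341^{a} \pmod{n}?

262

Shared key K = 341^26 mod 409.
341^1 ≡ 341 (mod 409)
341^2 = (341^1)^2 ≡ 341^2 = 116281 ≡ 125 (mod 409)
341^4 = (341^2)^2 ≡ 125^2 = 15625 ≡ 83 (mod 409)
341^8 = (341^4)^2 ≡ 83^2 = 6889 ≡ 345 (mod 409)
341^16 = (341^8)^2 ≡ 345^2 = 119025 ≡ 6 (mod 409)
341^26 = 341^16 · 341^8 · 341^2 ≡ 6 · 345 · 125 ≡ 262 (mod 409).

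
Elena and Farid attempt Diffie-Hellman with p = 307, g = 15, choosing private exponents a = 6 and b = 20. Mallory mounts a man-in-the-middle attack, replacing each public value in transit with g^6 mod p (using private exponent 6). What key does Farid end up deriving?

Farid receives Mallory's public value M = 15^6 mod 307 instead of the honest one.
15^1 ≡ 15 (mod 307)
15^2 = (15^1)^2 ≡ 15^2 = 225 ≡ 225 (mod 307)
15^4 = (15^2)^2 ≡ 225^2 = 50625 ≡ 277 (mod 307)
15^6 = 15^4 · 15^2 ≡ 277 · 225 ≡ 4 (mod 307).
So M = 4. Farid computes K = M^20 mod 307.
4^1 ≡ 4 (mod 307)
4^2 = (4^1)^2 ≡ 4^2 = 16 ≡ 16 (mod 307)
4^4 = (4^2)^2 ≡ 16^2 = 256 ≡ 256 (mod 307)
4^8 = (4^4)^2 ≡ 256^2 = 65536 ≡ 145 (mod 307)
4^16 = (4^8)^2 ≡ 145^2 = 21025 ≡ 149 (mod 307)
4^20 = 4^16 · 4^4 ≡ 149 · 256 ≡ 76 (mod 307).

76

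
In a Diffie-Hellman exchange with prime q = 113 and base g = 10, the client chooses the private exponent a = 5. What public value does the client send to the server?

Public value = 10^5 mod 113.
10^1 ≡ 10 (mod 113)
10^2 = (10^1)^2 ≡ 10^2 = 100 ≡ 100 (mod 113)
10^4 = (10^2)^2 ≡ 100^2 = 10000 ≡ 56 (mod 113)
10^5 = 10^4 · 10^1 ≡ 56 · 10 ≡ 108 (mod 113).

108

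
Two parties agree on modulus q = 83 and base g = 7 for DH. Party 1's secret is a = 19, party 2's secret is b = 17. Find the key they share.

81

Party 1 sends A = g^a mod q = 7^19 mod 83.
7^1 ≡ 7 (mod 83)
7^2 = (7^1)^2 ≡ 7^2 = 49 ≡ 49 (mod 83)
7^4 = (7^2)^2 ≡ 49^2 = 2401 ≡ 77 (mod 83)
7^8 = (7^4)^2 ≡ 77^2 = 5929 ≡ 36 (mod 83)
7^16 = (7^8)^2 ≡ 36^2 = 1296 ≡ 51 (mod 83)
7^19 = 7^16 · 7^2 · 7^1 ≡ 51 · 49 · 7 ≡ 63 (mod 83).
So A = 63. Party 2 then computes K = A^b mod q = 63^17 mod 83.
63^1 ≡ 63 (mod 83)
63^2 = (63^1)^2 ≡ 63^2 = 3969 ≡ 68 (mod 83)
63^4 = (63^2)^2 ≡ 68^2 = 4624 ≡ 59 (mod 83)
63^8 = (63^4)^2 ≡ 59^2 = 3481 ≡ 78 (mod 83)
63^16 = (63^8)^2 ≡ 78^2 = 6084 ≡ 25 (mod 83)
63^17 = 63^16 · 63^1 ≡ 25 · 63 ≡ 81 (mod 83).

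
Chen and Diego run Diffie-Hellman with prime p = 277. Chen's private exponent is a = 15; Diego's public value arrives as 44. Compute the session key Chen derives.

168

Shared key K = 44^15 mod 277.
44^1 ≡ 44 (mod 277)
44^2 = (44^1)^2 ≡ 44^2 = 1936 ≡ 274 (mod 277)
44^4 = (44^2)^2 ≡ 274^2 = 75076 ≡ 9 (mod 277)
44^8 = (44^4)^2 ≡ 9^2 = 81 ≡ 81 (mod 277)
44^15 = 44^8 · 44^4 · 44^2 · 44^1 ≡ 81 · 9 · 274 · 44 ≡ 168 (mod 277).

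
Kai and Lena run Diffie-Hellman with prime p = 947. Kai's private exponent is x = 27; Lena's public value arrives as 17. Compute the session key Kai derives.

Shared key K = 17^27 mod 947.
17^1 ≡ 17 (mod 947)
17^2 = (17^1)^2 ≡ 17^2 = 289 ≡ 289 (mod 947)
17^4 = (17^2)^2 ≡ 289^2 = 83521 ≡ 185 (mod 947)
17^8 = (17^4)^2 ≡ 185^2 = 34225 ≡ 133 (mod 947)
17^16 = (17^8)^2 ≡ 133^2 = 17689 ≡ 643 (mod 947)
17^27 = 17^16 · 17^8 · 17^2 · 17^1 ≡ 643 · 133 · 289 · 17 ≡ 304 (mod 947).

304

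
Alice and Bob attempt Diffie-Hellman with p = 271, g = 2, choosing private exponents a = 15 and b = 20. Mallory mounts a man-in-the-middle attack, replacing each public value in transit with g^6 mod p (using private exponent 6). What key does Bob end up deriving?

106

Bob receives Mallory's public value M = 2^6 mod 271 instead of the honest one.
2^1 ≡ 2 (mod 271)
2^2 = (2^1)^2 ≡ 2^2 = 4 ≡ 4 (mod 271)
2^4 = (2^2)^2 ≡ 4^2 = 16 ≡ 16 (mod 271)
2^6 = 2^4 · 2^2 ≡ 16 · 4 ≡ 64 (mod 271).
So M = 64. Bob computes K = M^20 mod 271.
64^1 ≡ 64 (mod 271)
64^2 = (64^1)^2 ≡ 64^2 = 4096 ≡ 31 (mod 271)
64^4 = (64^2)^2 ≡ 31^2 = 961 ≡ 148 (mod 271)
64^8 = (64^4)^2 ≡ 148^2 = 21904 ≡ 224 (mod 271)
64^16 = (64^8)^2 ≡ 224^2 = 50176 ≡ 41 (mod 271)
64^20 = 64^16 · 64^4 ≡ 41 · 148 ≡ 106 (mod 271).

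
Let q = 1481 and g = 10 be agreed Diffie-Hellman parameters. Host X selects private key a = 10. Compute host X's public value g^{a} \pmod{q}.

Public value = 10^{10} \pmod{1481}.
10^1 ≡ 10 (mod 1481)
10^2 = (10^1)^2 ≡ 10^2 = 100 ≡ 100 (mod 1481)
10^4 = (10^2)^2 ≡ 100^2 = 10000 ≡ 1114 (mod 1481)
10^8 = (10^4)^2 ≡ 1114^2 = 1240996 ≡ 1399 (mod 1481)
10^10 = 10^8 · 10^2 ≡ 1399 · 100 ≡ 686 (mod 1481).

686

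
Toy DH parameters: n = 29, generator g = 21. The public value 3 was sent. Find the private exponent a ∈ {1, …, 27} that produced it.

Try successive powers of 21 modulo 29:
21^1 ≡ 21
21^2 ≡ 6
21^3 ≡ 10
21^4 ≡ 7
21^5 ≡ 2
21^6 ≡ 13
21^7 ≡ 12
21^8 ≡ 20
21^9 ≡ 14
21^10 ≡ 4
21^11 ≡ 26
21^12 ≡ 24
21^13 ≡ 11
21^14 ≡ 28
21^15 ≡ 8
21^16 ≡ 23
21^17 ≡ 19
21^18 ≡ 22
21^19 ≡ 27
21^20 ≡ 16
21^21 ≡ 17
21^22 ≡ 9
21^23 ≡ 15
21^24 ≡ 25
21^25 ≡ 3
Found: a = 25.

25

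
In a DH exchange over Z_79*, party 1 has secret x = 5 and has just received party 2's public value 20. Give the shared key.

Shared key K = 20^5 mod 79.
20^1 ≡ 20 (mod 79)
20^2 = (20^1)^2 ≡ 20^2 = 400 ≡ 5 (mod 79)
20^4 = (20^2)^2 ≡ 5^2 = 25 ≡ 25 (mod 79)
20^5 = 20^4 · 20^1 ≡ 25 · 20 ≡ 26 (mod 79).

26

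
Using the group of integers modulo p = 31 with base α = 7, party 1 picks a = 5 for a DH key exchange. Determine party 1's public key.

Public value = 7^5 (mod 31).
7^1 ≡ 7 (mod 31)
7^2 = (7^1)^2 ≡ 7^2 = 49 ≡ 18 (mod 31)
7^4 = (7^2)^2 ≡ 18^2 = 324 ≡ 14 (mod 31)
7^5 = 7^4 · 7^1 ≡ 14 · 7 ≡ 5 (mod 31).

5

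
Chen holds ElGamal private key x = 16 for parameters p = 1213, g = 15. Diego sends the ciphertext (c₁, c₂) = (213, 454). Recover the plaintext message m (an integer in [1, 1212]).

663

Shared mask s = c₁^x mod p = 213^16 mod 1213.
213^1 ≡ 213 (mod 1213)
213^2 = (213^1)^2 ≡ 213^2 = 45369 ≡ 488 (mod 1213)
213^4 = (213^2)^2 ≡ 488^2 = 238144 ≡ 396 (mod 1213)
213^8 = (213^4)^2 ≡ 396^2 = 156816 ≡ 339 (mod 1213)
213^16 = (213^8)^2 ≡ 339^2 = 114921 ≡ 899 (mod 1213)
So s = 899; s⁻¹ ≡ 282 (mod 1213).
m = c₂ · s⁻¹ mod 1213 = 454 · 282 mod 1213 = 663.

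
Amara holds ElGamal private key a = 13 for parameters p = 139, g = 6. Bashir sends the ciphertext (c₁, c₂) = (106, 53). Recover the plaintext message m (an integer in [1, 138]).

Shared mask s = c₁^a mod p = 106^13 mod 139.
106^1 ≡ 106 (mod 139)
106^2 = (106^1)^2 ≡ 106^2 = 11236 ≡ 116 (mod 139)
106^4 = (106^2)^2 ≡ 116^2 = 13456 ≡ 112 (mod 139)
106^8 = (106^4)^2 ≡ 112^2 = 12544 ≡ 34 (mod 139)
106^13 = 106^8 · 106^4 · 106^1 ≡ 34 · 112 · 106 ≡ 131 (mod 139).
So s = 131; s⁻¹ ≡ 52 (mod 139).
m = c₂ · s⁻¹ mod 139 = 53 · 52 mod 139 = 115.

115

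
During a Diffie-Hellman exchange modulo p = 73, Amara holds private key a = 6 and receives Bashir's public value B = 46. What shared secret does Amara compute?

Shared key K = 46^6 mod 73.
46^1 ≡ 46 (mod 73)
46^2 = (46^1)^2 ≡ 46^2 = 2116 ≡ 72 (mod 73)
46^4 = (46^2)^2 ≡ 72^2 = 5184 ≡ 1 (mod 73)
46^6 = 46^4 · 46^2 ≡ 1 · 72 ≡ 72 (mod 73).

72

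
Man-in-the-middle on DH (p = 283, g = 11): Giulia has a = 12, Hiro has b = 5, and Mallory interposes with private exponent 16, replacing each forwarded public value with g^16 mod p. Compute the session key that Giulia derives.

262

Giulia receives Mallory's public value M = 11^16 mod 283 instead of the honest one.
11^1 ≡ 11 (mod 283)
11^2 = (11^1)^2 ≡ 11^2 = 121 ≡ 121 (mod 283)
11^4 = (11^2)^2 ≡ 121^2 = 14641 ≡ 208 (mod 283)
11^8 = (11^4)^2 ≡ 208^2 = 43264 ≡ 248 (mod 283)
11^16 = (11^8)^2 ≡ 248^2 = 61504 ≡ 93 (mod 283)
So M = 93. Giulia computes K = M^12 mod 283.
93^1 ≡ 93 (mod 283)
93^2 = (93^1)^2 ≡ 93^2 = 8649 ≡ 159 (mod 283)
93^4 = (93^2)^2 ≡ 159^2 = 25281 ≡ 94 (mod 283)
93^8 = (93^4)^2 ≡ 94^2 = 8836 ≡ 63 (mod 283)
93^12 = 93^8 · 93^4 ≡ 63 · 94 ≡ 262 (mod 283).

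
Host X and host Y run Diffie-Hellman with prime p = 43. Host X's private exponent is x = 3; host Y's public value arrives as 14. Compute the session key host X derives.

Shared key K = 14^3 mod 43.
14^1 ≡ 14 (mod 43)
14^2 = (14^1)^2 ≡ 14^2 = 196 ≡ 24 (mod 43)
14^3 = 14^2 · 14^1 ≡ 24 · 14 ≡ 35 (mod 43).

35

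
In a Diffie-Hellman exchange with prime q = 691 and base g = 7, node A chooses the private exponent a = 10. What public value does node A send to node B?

668

Public value = 7^10 mod 691.
7^1 ≡ 7 (mod 691)
7^2 = (7^1)^2 ≡ 7^2 = 49 ≡ 49 (mod 691)
7^4 = (7^2)^2 ≡ 49^2 = 2401 ≡ 328 (mod 691)
7^8 = (7^4)^2 ≡ 328^2 = 107584 ≡ 479 (mod 691)
7^10 = 7^8 · 7^2 ≡ 479 · 49 ≡ 668 (mod 691).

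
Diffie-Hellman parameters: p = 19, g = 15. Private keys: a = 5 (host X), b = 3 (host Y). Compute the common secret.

8

Host Y sends B = g^b mod p = 15^3 mod 19.
15^1 ≡ 15 (mod 19)
15^2 = (15^1)^2 ≡ 15^2 = 225 ≡ 16 (mod 19)
15^3 = 15^2 · 15^1 ≡ 16 · 15 ≡ 12 (mod 19).
So B = 12. Host X then computes K = B^a mod p = 12^5 mod 19.
12^1 ≡ 12 (mod 19)
12^2 = (12^1)^2 ≡ 12^2 = 144 ≡ 11 (mod 19)
12^4 = (12^2)^2 ≡ 11^2 = 121 ≡ 7 (mod 19)
12^5 = 12^4 · 12^1 ≡ 7 · 12 ≡ 8 (mod 19).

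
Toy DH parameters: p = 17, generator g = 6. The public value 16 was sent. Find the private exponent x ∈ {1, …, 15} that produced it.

8

Try successive powers of 6 modulo 17:
6^1 ≡ 6
6^2 ≡ 2
6^3 ≡ 12
6^4 ≡ 4
6^5 ≡ 7
6^6 ≡ 8
6^7 ≡ 14
6^8 ≡ 16
Found: x = 8.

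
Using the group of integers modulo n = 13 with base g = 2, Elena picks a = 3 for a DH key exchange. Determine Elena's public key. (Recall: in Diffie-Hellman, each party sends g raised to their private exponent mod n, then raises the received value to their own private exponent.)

8

Public value = 2^3 mod 13.
2^1 ≡ 2 (mod 13)
2^2 = (2^1)^2 ≡ 2^2 = 4 ≡ 4 (mod 13)
2^3 = 2^2 · 2^1 ≡ 4 · 2 ≡ 8 (mod 13).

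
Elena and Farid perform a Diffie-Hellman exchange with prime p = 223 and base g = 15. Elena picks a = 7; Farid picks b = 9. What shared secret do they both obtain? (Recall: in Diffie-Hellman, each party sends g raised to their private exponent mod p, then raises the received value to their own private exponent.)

Farid sends B = g^b mod p = 15^9 mod 223.
15^1 ≡ 15 (mod 223)
15^2 = (15^1)^2 ≡ 15^2 = 225 ≡ 2 (mod 223)
15^4 = (15^2)^2 ≡ 2^2 = 4 ≡ 4 (mod 223)
15^8 = (15^4)^2 ≡ 4^2 = 16 ≡ 16 (mod 223)
15^9 = 15^8 · 15^1 ≡ 16 · 15 ≡ 17 (mod 223).
So B = 17. Elena then computes K = B^a mod p = 17^7 mod 223.
17^1 ≡ 17 (mod 223)
17^2 = (17^1)^2 ≡ 17^2 = 289 ≡ 66 (mod 223)
17^4 = (17^2)^2 ≡ 66^2 = 4356 ≡ 119 (mod 223)
17^7 = 17^4 · 17^2 · 17^1 ≡ 119 · 66 · 17 ≡ 164 (mod 223).

164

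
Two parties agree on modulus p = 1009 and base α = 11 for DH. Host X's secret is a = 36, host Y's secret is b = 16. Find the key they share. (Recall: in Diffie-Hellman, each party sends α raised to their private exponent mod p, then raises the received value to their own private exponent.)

Host Y sends B = α^b mod p = 11^16 mod 1009.
11^1 ≡ 11 (mod 1009)
11^2 = (11^1)^2 ≡ 11^2 = 121 ≡ 121 (mod 1009)
11^4 = (11^2)^2 ≡ 121^2 = 14641 ≡ 515 (mod 1009)
11^8 = (11^4)^2 ≡ 515^2 = 265225 ≡ 867 (mod 1009)
11^16 = (11^8)^2 ≡ 867^2 = 751689 ≡ 993 (mod 1009)
So B = 993. Host X then computes K = B^a mod p = 993^36 mod 1009.
993^1 ≡ 993 (mod 1009)
993^2 = (993^1)^2 ≡ 993^2 = 986049 ≡ 256 (mod 1009)
993^4 = (993^2)^2 ≡ 256^2 = 65536 ≡ 960 (mod 1009)
993^8 = (993^4)^2 ≡ 960^2 = 921600 ≡ 383 (mod 1009)
993^16 = (993^8)^2 ≡ 383^2 = 146689 ≡ 384 (mod 1009)
993^32 = (993^16)^2 ≡ 384^2 = 147456 ≡ 142 (mod 1009)
993^36 = 993^32 · 993^4 ≡ 142 · 960 ≡ 105 (mod 1009).

105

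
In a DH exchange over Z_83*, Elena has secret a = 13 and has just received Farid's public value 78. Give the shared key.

36

Shared key K = 78^13 mod 83.
78^1 ≡ 78 (mod 83)
78^2 = (78^1)^2 ≡ 78^2 = 6084 ≡ 25 (mod 83)
78^4 = (78^2)^2 ≡ 25^2 = 625 ≡ 44 (mod 83)
78^8 = (78^4)^2 ≡ 44^2 = 1936 ≡ 27 (mod 83)
78^13 = 78^8 · 78^4 · 78^1 ≡ 27 · 44 · 78 ≡ 36 (mod 83).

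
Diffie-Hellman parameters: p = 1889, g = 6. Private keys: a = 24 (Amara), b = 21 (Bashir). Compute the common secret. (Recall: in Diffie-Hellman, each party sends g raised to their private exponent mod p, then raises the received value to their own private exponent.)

1821

Amara sends A = g^a mod p = 6^24 mod 1889.
6^1 ≡ 6 (mod 1889)
6^2 = (6^1)^2 ≡ 6^2 = 36 ≡ 36 (mod 1889)
6^4 = (6^2)^2 ≡ 36^2 = 1296 ≡ 1296 (mod 1889)
6^8 = (6^4)^2 ≡ 1296^2 = 1679616 ≡ 295 (mod 1889)
6^16 = (6^8)^2 ≡ 295^2 = 87025 ≡ 131 (mod 1889)
6^24 = 6^16 · 6^8 ≡ 131 · 295 ≡ 865 (mod 1889).
So A = 865. Bashir then computes K = A^b mod p = 865^21 mod 1889.
865^1 ≡ 865 (mod 1889)
865^2 = (865^1)^2 ≡ 865^2 = 748225 ≡ 181 (mod 1889)
865^4 = (865^2)^2 ≡ 181^2 = 32761 ≡ 648 (mod 1889)
865^8 = (865^4)^2 ≡ 648^2 = 419904 ≡ 546 (mod 1889)
865^16 = (865^8)^2 ≡ 546^2 = 298116 ≡ 1543 (mod 1889)
865^21 = 865^16 · 865^4 · 865^1 ≡ 1543 · 648 · 865 ≡ 1821 (mod 1889).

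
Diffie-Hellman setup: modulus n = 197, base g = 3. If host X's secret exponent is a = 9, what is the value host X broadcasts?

Public value = 3^9 mod 197.
3^1 ≡ 3 (mod 197)
3^2 = (3^1)^2 ≡ 3^2 = 9 ≡ 9 (mod 197)
3^4 = (3^2)^2 ≡ 9^2 = 81 ≡ 81 (mod 197)
3^8 = (3^4)^2 ≡ 81^2 = 6561 ≡ 60 (mod 197)
3^9 = 3^8 · 3^1 ≡ 60 · 3 ≡ 180 (mod 197).

180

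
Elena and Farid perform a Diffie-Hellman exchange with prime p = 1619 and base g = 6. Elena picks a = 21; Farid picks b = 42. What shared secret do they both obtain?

1567

Elena sends A = g^a mod p = 6^21 mod 1619.
6^1 ≡ 6 (mod 1619)
6^2 = (6^1)^2 ≡ 6^2 = 36 ≡ 36 (mod 1619)
6^4 = (6^2)^2 ≡ 36^2 = 1296 ≡ 1296 (mod 1619)
6^8 = (6^4)^2 ≡ 1296^2 = 1679616 ≡ 713 (mod 1619)
6^16 = (6^8)^2 ≡ 713^2 = 508369 ≡ 3 (mod 1619)
6^21 = 6^16 · 6^4 · 6^1 ≡ 3 · 1296 · 6 ≡ 662 (mod 1619).
So A = 662. Farid then computes K = A^b mod p = 662^42 mod 1619.
662^1 ≡ 662 (mod 1619)
662^2 = (662^1)^2 ≡ 662^2 = 438244 ≡ 1114 (mod 1619)
662^4 = (662^2)^2 ≡ 1114^2 = 1240996 ≡ 842 (mod 1619)
662^8 = (662^4)^2 ≡ 842^2 = 708964 ≡ 1461 (mod 1619)
662^16 = (662^8)^2 ≡ 1461^2 = 2134521 ≡ 679 (mod 1619)
662^32 = (662^16)^2 ≡ 679^2 = 461041 ≡ 1245 (mod 1619)
662^42 = 662^32 · 662^8 · 662^2 ≡ 1245 · 1461 · 1114 ≡ 1567 (mod 1619).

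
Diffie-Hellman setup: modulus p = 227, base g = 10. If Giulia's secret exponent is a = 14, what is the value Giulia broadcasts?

53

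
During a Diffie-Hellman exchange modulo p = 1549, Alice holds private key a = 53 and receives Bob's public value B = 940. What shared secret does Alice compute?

Shared key K = 940^53 mod 1549.
940^1 ≡ 940 (mod 1549)
940^2 = (940^1)^2 ≡ 940^2 = 883600 ≡ 670 (mod 1549)
940^4 = (940^2)^2 ≡ 670^2 = 448900 ≡ 1239 (mod 1549)
940^8 = (940^4)^2 ≡ 1239^2 = 1535121 ≡ 62 (mod 1549)
940^16 = (940^8)^2 ≡ 62^2 = 3844 ≡ 746 (mod 1549)
940^32 = (940^16)^2 ≡ 746^2 = 556516 ≡ 425 (mod 1549)
940^53 = 940^32 · 940^16 · 940^4 · 940^1 ≡ 425 · 746 · 1239 · 940 ≡ 120 (mod 1549).

120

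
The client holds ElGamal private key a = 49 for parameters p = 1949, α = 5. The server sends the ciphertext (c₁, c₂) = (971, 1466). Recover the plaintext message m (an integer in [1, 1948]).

950

Shared mask s = c₁^a mod p = 971^49 mod 1949.
971^1 ≡ 971 (mod 1949)
971^2 = (971^1)^2 ≡ 971^2 = 942841 ≡ 1474 (mod 1949)
971^4 = (971^2)^2 ≡ 1474^2 = 2172676 ≡ 1490 (mod 1949)
971^8 = (971^4)^2 ≡ 1490^2 = 2220100 ≡ 189 (mod 1949)
971^16 = (971^8)^2 ≡ 189^2 = 35721 ≡ 639 (mod 1949)
971^32 = (971^16)^2 ≡ 639^2 = 408321 ≡ 980 (mod 1949)
971^49 = 971^32 · 971^16 · 971^1 ≡ 980 · 639 · 971 ≡ 855 (mod 1949).
So s = 855; s⁻¹ ≡ 1370 (mod 1949).
m = c₂ · s⁻¹ mod 1949 = 1466 · 1370 mod 1949 = 950.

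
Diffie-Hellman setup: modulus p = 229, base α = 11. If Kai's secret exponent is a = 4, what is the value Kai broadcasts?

214

Public value = 11^4 mod 229.
11^1 ≡ 11 (mod 229)
11^2 = (11^1)^2 ≡ 11^2 = 121 ≡ 121 (mod 229)
11^4 = (11^2)^2 ≡ 121^2 = 14641 ≡ 214 (mod 229)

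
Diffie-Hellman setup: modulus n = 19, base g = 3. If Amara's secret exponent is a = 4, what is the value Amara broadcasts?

Public value = 3^4 mod 19.
3^1 ≡ 3 (mod 19)
3^2 = (3^1)^2 ≡ 3^2 = 9 ≡ 9 (mod 19)
3^4 = (3^2)^2 ≡ 9^2 = 81 ≡ 5 (mod 19)

5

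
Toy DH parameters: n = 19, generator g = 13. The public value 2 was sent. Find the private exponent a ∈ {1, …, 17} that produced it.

Try successive powers of 13 modulo 19:
13^1 ≡ 13
13^2 ≡ 17
13^3 ≡ 12
13^4 ≡ 4
13^5 ≡ 14
13^6 ≡ 11
13^7 ≡ 10
13^8 ≡ 16
13^9 ≡ 18
13^10 ≡ 6
13^11 ≡ 2
Found: a = 11.

11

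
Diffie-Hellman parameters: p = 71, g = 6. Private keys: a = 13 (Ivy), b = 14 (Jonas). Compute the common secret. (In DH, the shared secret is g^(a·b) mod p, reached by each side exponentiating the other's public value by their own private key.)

Ivy sends A = g^a mod p = 6^13 mod 71.
6^1 ≡ 6 (mod 71)
6^2 = (6^1)^2 ≡ 6^2 = 36 ≡ 36 (mod 71)
6^4 = (6^2)^2 ≡ 36^2 = 1296 ≡ 18 (mod 71)
6^8 = (6^4)^2 ≡ 18^2 = 324 ≡ 40 (mod 71)
6^13 = 6^8 · 6^4 · 6^1 ≡ 40 · 18 · 6 ≡ 60 (mod 71).
So A = 60. Jonas then computes K = A^b mod p = 60^14 mod 71.
60^1 ≡ 60 (mod 71)
60^2 = (60^1)^2 ≡ 60^2 = 3600 ≡ 50 (mod 71)
60^4 = (60^2)^2 ≡ 50^2 = 2500 ≡ 15 (mod 71)
60^8 = (60^4)^2 ≡ 15^2 = 225 ≡ 12 (mod 71)
60^14 = 60^8 · 60^4 · 60^2 ≡ 12 · 15 · 50 ≡ 54 (mod 71).

54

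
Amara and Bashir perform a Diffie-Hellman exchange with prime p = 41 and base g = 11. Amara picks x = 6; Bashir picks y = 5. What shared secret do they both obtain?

32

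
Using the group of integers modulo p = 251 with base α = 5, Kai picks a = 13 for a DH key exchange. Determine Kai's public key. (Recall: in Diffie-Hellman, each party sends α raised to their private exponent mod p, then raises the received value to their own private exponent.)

Public value = 5^13 mod 251.
5^1 ≡ 5 (mod 251)
5^2 = (5^1)^2 ≡ 5^2 = 25 ≡ 25 (mod 251)
5^4 = (5^2)^2 ≡ 25^2 = 625 ≡ 123 (mod 251)
5^8 = (5^4)^2 ≡ 123^2 = 15129 ≡ 69 (mod 251)
5^13 = 5^8 · 5^4 · 5^1 ≡ 69 · 123 · 5 ≡ 16 (mod 251).

16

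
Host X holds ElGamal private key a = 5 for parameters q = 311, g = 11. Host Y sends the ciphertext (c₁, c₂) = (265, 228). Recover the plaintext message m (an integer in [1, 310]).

Shared mask s = c₁^a mod q = 265^5 mod 311.
265^1 ≡ 265 (mod 311)
265^2 = (265^1)^2 ≡ 265^2 = 70225 ≡ 250 (mod 311)
265^4 = (265^2)^2 ≡ 250^2 = 62500 ≡ 300 (mod 311)
265^5 = 265^4 · 265^1 ≡ 300 · 265 ≡ 195 (mod 311).
So s = 195; s⁻¹ ≡ 126 (mod 311).
m = c₂ · s⁻¹ mod 311 = 228 · 126 mod 311 = 116.

116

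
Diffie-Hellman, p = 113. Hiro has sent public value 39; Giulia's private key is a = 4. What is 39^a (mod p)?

105

Shared key K = 39^4 mod 113.
39^1 ≡ 39 (mod 113)
39^2 = (39^1)^2 ≡ 39^2 = 1521 ≡ 52 (mod 113)
39^4 = (39^2)^2 ≡ 52^2 = 2704 ≡ 105 (mod 113)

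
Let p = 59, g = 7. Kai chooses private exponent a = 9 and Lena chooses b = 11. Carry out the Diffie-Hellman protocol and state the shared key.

9

Kai sends A = g^a mod p = 7^9 mod 59.
7^1 ≡ 7 (mod 59)
7^2 = (7^1)^2 ≡ 7^2 = 49 ≡ 49 (mod 59)
7^4 = (7^2)^2 ≡ 49^2 = 2401 ≡ 41 (mod 59)
7^8 = (7^4)^2 ≡ 41^2 = 1681 ≡ 29 (mod 59)
7^9 = 7^8 · 7^1 ≡ 29 · 7 ≡ 26 (mod 59).
So A = 26. Lena then computes K = A^b mod p = 26^11 mod 59.
26^1 ≡ 26 (mod 59)
26^2 = (26^1)^2 ≡ 26^2 = 676 ≡ 27 (mod 59)
26^4 = (26^2)^2 ≡ 27^2 = 729 ≡ 21 (mod 59)
26^8 = (26^4)^2 ≡ 21^2 = 441 ≡ 28 (mod 59)
26^11 = 26^8 · 26^2 · 26^1 ≡ 28 · 27 · 26 ≡ 9 (mod 59).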